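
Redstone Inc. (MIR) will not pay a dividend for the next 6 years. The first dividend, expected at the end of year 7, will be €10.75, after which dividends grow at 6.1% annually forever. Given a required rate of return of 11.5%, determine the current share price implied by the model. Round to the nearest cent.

Deferred-dividend DDM. At t=6 the remaining stream is a growing perpetuity with first payment D_7 = 10.75.
V_6 = D_7/(r−g) = 10.75/(0.115−0.061) = 199.0741
P₀ = V_6/(1+r)^6 = 199.0741/(1+0.115)^6 = 103.6014

€103.60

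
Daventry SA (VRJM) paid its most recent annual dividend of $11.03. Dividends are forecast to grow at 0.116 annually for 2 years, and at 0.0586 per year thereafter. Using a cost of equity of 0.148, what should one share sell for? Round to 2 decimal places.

$144.57

Two-stage DDM. Project D₁…D_2 at 0.116, terminal growth 0.0586, discount at r = 0.148.
D_1 = 12.3095
D_2 = 13.7374
Terminal value at t=2: TV = D_3/(r−g) = 14.5424/(0.148−0.0586) = 162.6666
P₀ = 12.3095/(1+0.148)^1 + 13.7374/(1+0.148)^2 + 162.6666/(1+0.148)^2 = 144.5744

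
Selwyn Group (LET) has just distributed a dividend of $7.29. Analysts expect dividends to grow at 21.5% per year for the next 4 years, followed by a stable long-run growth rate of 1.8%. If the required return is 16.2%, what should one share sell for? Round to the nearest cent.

Two-stage DDM. Project D₁…D_4 at 0.215, terminal growth 0.018, discount at r = 0.162.
D_1 = 8.8574
D_2 = 10.7617
D_3 = 13.0754
D_4 = 15.8867
Terminal value at t=4: TV = D_5/(r−g) = 16.1726/(0.162−0.018) = 112.3099
P₀ = 8.8574/(1+0.162)^1 + 10.7617/(1+0.162)^2 + 13.0754/(1+0.162)^3 + 15.8867/(1+0.162)^4 + 112.3099/(1+0.162)^4 = 94.2420

$94.24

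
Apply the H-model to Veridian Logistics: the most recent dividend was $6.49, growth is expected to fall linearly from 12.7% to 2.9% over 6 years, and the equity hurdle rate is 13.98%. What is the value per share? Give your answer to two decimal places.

H-model: P₀ = D₀[(1+g_L) + H(g_S−g_L)]/(r−g_L), with H = 6/2 = 3.
P₀ = 6.49 × [(1+0.029) + 3×(0.127−0.029)] / (0.1398−0.029)
   = 6.49 × 1.3230 / 0.1108 = 77.4934

$77.49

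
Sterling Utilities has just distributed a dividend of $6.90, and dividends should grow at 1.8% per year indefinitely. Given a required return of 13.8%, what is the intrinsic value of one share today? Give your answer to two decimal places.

$58.53

Gordon growth model: P₀ = D₁/(r − g). D₁ = 6.90 × (1 + 0.018) = 7.0242.
P₀ = 7.0242 / (0.138 − 0.018) = 7.0242 / 0.12 = 58.5350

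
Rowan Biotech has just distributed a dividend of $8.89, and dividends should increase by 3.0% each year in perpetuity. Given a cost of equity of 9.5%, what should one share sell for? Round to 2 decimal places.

$140.87

Gordon growth model: P₀ = D₁/(r − g). D₁ = 8.89 × (1 + 0.03) = 9.1567.
P₀ = 9.1567 / (0.095 − 0.03) = 9.1567 / 0.065 = 140.8723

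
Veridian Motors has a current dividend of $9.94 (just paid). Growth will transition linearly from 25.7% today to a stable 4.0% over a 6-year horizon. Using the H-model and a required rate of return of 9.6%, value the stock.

H-model: P₀ = D₀[(1+g_L) + H(g_S−g_L)]/(r−g_L), with H = 6/2 = 3.
P₀ = 9.94 × [(1+0.04) + 3×(0.257−0.04)] / (0.096−0.04)
   = 9.94 × 1.6910 / 0.056 = 300.1525

$300.15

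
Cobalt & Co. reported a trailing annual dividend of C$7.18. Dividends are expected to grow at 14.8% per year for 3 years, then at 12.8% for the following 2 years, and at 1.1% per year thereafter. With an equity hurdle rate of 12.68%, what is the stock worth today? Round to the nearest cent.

Three-stage DDM. Project D₁…D_5; terminal Gordon value at t=5 with g = 0.011; discount at r = 0.1268.
D_1 = 8.2426
D_2 = 9.4626
D_3 = 10.8630
D_4 = 12.2535
D_5 = 13.8219
TV_5 = 13.9740/(0.1268−0.011) = 120.6732
P₀ = Σ Dₜ/(1+r)ᵗ + TV_5/(1+r)^5 = 104.0028

C$104.00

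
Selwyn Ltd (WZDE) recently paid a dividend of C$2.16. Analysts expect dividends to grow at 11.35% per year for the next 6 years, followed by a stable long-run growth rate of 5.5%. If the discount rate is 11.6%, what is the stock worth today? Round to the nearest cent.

C$49.72

Two-stage DDM. Project D₁…D_6 at 0.1135, terminal growth 0.055, discount at r = 0.116.
D_1 = 2.4052
D_2 = 2.6781
D_3 = 2.9821
D_4 = 3.3206
D_5 = 3.6975
D_6 = 4.1171
Terminal value at t=6: TV = D_7/(r−g) = 4.3436/(0.116−0.055) = 71.2062
P₀ = 2.4052/(1+0.116)^1 + 2.6781/(1+0.116)^2 + 2.9821/(1+0.116)^3 + 3.3206/(1+0.116)^4 + 3.6975/(1+0.116)^5 + 4.1171/(1+0.116)^6 + 71.2062/(1+0.116)^6 = 49.7168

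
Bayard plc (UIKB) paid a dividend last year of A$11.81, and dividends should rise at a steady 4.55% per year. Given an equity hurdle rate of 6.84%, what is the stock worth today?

A$539.19

Gordon growth model: P₀ = D₁/(r − g). D₁ = 11.81 × (1 + 0.0455) = 12.3474.
P₀ = 12.3474 / (0.0684 − 0.0455) = 12.3474 / 0.0229 = 539.1858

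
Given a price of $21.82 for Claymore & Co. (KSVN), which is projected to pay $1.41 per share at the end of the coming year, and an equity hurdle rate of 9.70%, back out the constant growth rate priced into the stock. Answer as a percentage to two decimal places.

From P₀ = D₁/(r − g), the implied growth is g = r − D₁/P₀.
g = 0.097 − 1.41/21.82 = 0.097 − 0.06462 = 0.03238

3.24%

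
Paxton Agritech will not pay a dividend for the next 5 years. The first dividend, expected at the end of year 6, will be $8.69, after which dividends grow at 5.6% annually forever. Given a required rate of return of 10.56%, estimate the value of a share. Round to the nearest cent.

$106.06

Deferred-dividend DDM. At t=5 the remaining stream is a growing perpetuity with first payment D_6 = 8.69.
V_5 = D_6/(r−g) = 8.69/(0.1056−0.056) = 175.2016
P₀ = V_5/(1+r)^5 = 175.2016/(1+0.1056)^5 = 106.0591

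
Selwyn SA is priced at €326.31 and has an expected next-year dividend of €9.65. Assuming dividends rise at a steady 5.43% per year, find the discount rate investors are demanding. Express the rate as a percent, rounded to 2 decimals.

Rearranging the constant-growth DDM: r = D₁/P₀ + g.
r = 9.6500 / 326.31 + 0.0543 = 0.02957 + 0.0543 = 0.08387

8.39%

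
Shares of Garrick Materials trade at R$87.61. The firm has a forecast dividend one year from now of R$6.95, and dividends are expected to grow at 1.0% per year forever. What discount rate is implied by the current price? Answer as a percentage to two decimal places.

Rearranging the constant-growth DDM: r = D₁/P₀ + g.
r = 6.9500 / 87.61 + 0.01 = 0.07933 + 0.01 = 0.08933

8.93%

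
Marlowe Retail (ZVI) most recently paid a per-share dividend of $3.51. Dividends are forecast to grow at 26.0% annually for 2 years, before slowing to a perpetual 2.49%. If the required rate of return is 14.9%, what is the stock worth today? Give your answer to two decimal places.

Two-stage DDM. Project D₁…D_2 at 0.26, terminal growth 0.0249, discount at r = 0.149.
D_1 = 4.4226
D_2 = 5.5725
Terminal value at t=2: TV = D_3/(r−g) = 5.7112/(0.149−0.0249) = 46.0212
P₀ = 4.4226/(1+0.149)^1 + 5.5725/(1+0.149)^2 + 46.0212/(1+0.149)^2 = 42.9293

$42.93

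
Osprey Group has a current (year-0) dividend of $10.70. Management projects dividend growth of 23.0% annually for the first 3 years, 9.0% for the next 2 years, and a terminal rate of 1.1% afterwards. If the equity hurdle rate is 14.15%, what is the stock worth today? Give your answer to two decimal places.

$156.89

Three-stage DDM. Project D₁…D_5; terminal Gordon value at t=5 with g = 0.011; discount at r = 0.1415.
D_1 = 13.1610
D_2 = 16.1880
D_3 = 19.9113
D_4 = 21.7033
D_5 = 23.6566
TV_5 = 23.9168/(0.1415−0.011) = 183.2706
P₀ = Σ Dₜ/(1+r)ᵗ + TV_5/(1+r)^5 = 156.8895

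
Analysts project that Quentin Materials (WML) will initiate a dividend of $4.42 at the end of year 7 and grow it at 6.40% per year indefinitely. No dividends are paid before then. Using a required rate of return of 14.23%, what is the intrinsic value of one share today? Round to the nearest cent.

Deferred-dividend DDM. At t=6 the remaining stream is a growing perpetuity with first payment D_7 = 4.42.
V_6 = D_7/(r−g) = 4.42/(0.1423−0.064) = 56.4496
P₀ = V_6/(1+r)^6 = 56.4496/(1+0.1423)^6 = 25.4085

$25.41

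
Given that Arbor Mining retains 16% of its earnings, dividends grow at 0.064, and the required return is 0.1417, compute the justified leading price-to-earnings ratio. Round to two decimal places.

10.81

Payout ratio b = 1 − 0.16 = 0.84.
Justified leading P/E = b/(r−g) = 0.84/(0.1417−0.064) = 10.8108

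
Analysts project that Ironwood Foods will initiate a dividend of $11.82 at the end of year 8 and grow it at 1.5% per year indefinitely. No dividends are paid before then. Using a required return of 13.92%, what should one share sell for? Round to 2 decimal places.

Deferred-dividend DDM. At t=7 the remaining stream is a growing perpetuity with first payment D_8 = 11.82.
V_7 = D_8/(r−g) = 11.82/(0.1392−0.015) = 95.1691
P₀ = V_7/(1+r)^7 = 95.1691/(1+0.1392)^7 = 38.2205

$38.22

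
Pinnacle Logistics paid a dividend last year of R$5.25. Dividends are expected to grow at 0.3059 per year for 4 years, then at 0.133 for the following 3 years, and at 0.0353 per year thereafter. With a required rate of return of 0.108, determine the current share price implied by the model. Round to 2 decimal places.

Three-stage DDM. Project D₁…D_7; terminal Gordon value at t=7 with g = 0.0353; discount at r = 0.108.
D_1 = 6.8560
D_2 = 8.9532
D_3 = 11.6920
D_4 = 15.2686
D_5 = 17.2993
D_6 = 19.6001
D_7 = 22.2069
TV_7 = 22.9908/(0.108−0.0353) = 316.2427
P₀ = Σ Dₜ/(1+r)ᵗ + TV_7/(1+r)^7 = 218.2472

R$218.25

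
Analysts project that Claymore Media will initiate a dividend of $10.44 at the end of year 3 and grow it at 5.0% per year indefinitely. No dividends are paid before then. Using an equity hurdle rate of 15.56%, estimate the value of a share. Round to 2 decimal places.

$74.03

Deferred-dividend DDM. At t=2 the remaining stream is a growing perpetuity with first payment D_3 = 10.44.
V_2 = D_3/(r−g) = 10.44/(0.1556−0.05) = 98.8636
P₀ = V_2/(1+r)^2 = 98.8636/(1+0.1556)^2 = 74.0323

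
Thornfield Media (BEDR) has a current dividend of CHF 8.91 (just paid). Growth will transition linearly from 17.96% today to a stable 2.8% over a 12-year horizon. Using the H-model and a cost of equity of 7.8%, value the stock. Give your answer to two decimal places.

CHF 345.28

H-model: P₀ = D₀[(1+g_L) + H(g_S−g_L)]/(r−g_L), with H = 12/2 = 6.
P₀ = 8.91 × [(1+0.028) + 6×(0.1796−0.028)] / (0.078−0.028)
   = 8.91 × 1.9376 / 0.05 = 345.2803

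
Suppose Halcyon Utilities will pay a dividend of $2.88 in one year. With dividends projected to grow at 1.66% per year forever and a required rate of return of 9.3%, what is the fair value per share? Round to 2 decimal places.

Gordon growth model: P₀ = D₁/(r − g), with D₁ = 2.88 given directly.
P₀ = 2.8800 / (0.093 − 0.0166) = 2.8800 / 0.0764 = 37.6963

$37.70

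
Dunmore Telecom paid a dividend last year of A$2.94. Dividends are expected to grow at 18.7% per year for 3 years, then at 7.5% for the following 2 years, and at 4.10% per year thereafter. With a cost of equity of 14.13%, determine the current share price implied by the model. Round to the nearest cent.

A$46.05

Three-stage DDM. Project D₁…D_5; terminal Gordon value at t=5 with g = 0.041; discount at r = 0.1413.
D_1 = 3.4898
D_2 = 4.1424
D_3 = 4.9170
D_4 = 5.2858
D_5 = 5.6822
TV_5 = 5.9152/(0.1413−0.041) = 58.9748
P₀ = Σ Dₜ/(1+r)ᵗ + TV_5/(1+r)^5 = 46.0507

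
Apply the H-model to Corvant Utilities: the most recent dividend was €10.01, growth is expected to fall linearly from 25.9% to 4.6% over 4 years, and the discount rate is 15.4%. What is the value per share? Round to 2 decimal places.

H-model: P₀ = D₀[(1+g_L) + H(g_S−g_L)]/(r−g_L), with H = 4/2 = 2.
P₀ = 10.01 × [(1+0.046) + 2×(0.259−0.046)] / (0.154−0.046)
   = 10.01 × 1.4720 / 0.108 = 136.4326

€136.43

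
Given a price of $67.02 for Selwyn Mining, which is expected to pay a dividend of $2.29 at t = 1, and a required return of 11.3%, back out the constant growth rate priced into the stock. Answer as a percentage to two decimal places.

7.88%

From P₀ = D₁/(r − g), the implied growth is g = r − D₁/P₀.
g = 0.113 − 2.29/67.02 = 0.113 − 0.03417 = 0.07883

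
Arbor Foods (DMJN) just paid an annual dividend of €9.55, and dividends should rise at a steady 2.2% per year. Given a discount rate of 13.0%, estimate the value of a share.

€90.37

Gordon growth model: P₀ = D₁/(r − g). D₁ = 9.55 × (1 + 0.022) = 9.7601.
P₀ = 9.7601 / (0.13 − 0.022) = 9.7601 / 0.108 = 90.3713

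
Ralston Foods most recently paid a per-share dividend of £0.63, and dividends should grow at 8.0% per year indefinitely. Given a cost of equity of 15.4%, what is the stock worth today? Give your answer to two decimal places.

Gordon growth model: P₀ = D₁/(r − g). D₁ = 0.63 × (1 + 0.08) = 0.6804.
P₀ = 0.6804 / (0.154 − 0.08) = 0.6804 / 0.074 = 9.1946

£9.19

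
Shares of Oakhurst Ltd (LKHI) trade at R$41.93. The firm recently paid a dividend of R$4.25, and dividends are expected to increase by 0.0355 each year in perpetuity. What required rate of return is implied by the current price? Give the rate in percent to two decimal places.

Rearranging the constant-growth DDM: r = D₁/P₀ + g.
D₁ = 4.25 × (1 + 0.0355) = 4.4009.
r = 4.4009 / 41.93 + 0.0355 = 0.10496 + 0.0355 = 0.14046

14.05%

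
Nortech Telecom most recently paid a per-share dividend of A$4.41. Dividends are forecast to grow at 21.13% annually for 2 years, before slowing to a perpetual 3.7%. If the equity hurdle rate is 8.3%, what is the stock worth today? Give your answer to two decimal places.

A$134.82

Two-stage DDM. Project D₁…D_2 at 0.2113, terminal growth 0.037, discount at r = 0.083.
D_1 = 5.3418
D_2 = 6.4706
Terminal value at t=2: TV = D_3/(r−g) = 6.7100/(0.083−0.037) = 145.8690
P₀ = 5.3418/(1+0.083)^1 + 6.4706/(1+0.083)^2 + 145.8690/(1+0.083)^2 = 134.8165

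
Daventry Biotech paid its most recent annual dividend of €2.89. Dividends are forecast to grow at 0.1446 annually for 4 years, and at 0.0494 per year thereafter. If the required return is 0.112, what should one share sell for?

Two-stage DDM. Project D₁…D_4 at 0.1446, terminal growth 0.0494, discount at r = 0.112.
D_1 = 3.3079
D_2 = 3.7862
D_3 = 4.3337
D_4 = 4.9604
Terminal value at t=4: TV = D_5/(r−g) = 5.2054/(0.112−0.0494) = 83.1533
P₀ = 3.3079/(1+0.112)^1 + 3.7862/(1+0.112)^2 + 4.3337/(1+0.112)^3 + 4.9604/(1+0.112)^4 + 83.1533/(1+0.112)^4 = 66.8151

€66.82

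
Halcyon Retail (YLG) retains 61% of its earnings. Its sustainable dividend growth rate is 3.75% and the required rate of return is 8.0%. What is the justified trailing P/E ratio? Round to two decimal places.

Payout ratio b = 1 − 0.61 = 0.39.
Justified trailing P/E = b(1+g)/(r−g) = 0.39×(1+0.0375)/(0.08−0.0375) = 9.5206

9.52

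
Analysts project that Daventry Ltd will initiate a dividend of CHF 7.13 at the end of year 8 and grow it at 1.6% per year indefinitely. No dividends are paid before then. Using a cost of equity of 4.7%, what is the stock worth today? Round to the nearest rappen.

Deferred-dividend DDM. At t=7 the remaining stream is a growing perpetuity with first payment D_8 = 7.13.
V_7 = D_8/(r−g) = 7.13/(0.047−0.016) = 230.0000
P₀ = V_7/(1+r)^7 = 230.0000/(1+0.047)^7 = 166.7635

CHF 166.76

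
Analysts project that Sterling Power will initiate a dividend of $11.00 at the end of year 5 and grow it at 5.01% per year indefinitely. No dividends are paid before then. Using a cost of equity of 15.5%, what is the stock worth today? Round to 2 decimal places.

Deferred-dividend DDM. At t=4 the remaining stream is a growing perpetuity with first payment D_5 = 11.00.
V_4 = D_5/(r−g) = 11.00/(0.155−0.0501) = 104.8618
P₀ = V_4/(1+r)^4 = 104.8618/(1+0.155)^4 = 58.9236

$58.92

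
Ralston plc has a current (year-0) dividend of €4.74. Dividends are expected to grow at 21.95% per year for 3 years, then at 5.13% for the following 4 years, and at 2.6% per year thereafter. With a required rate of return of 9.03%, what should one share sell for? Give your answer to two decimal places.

€133.59

Three-stage DDM. Project D₁…D_7; terminal Gordon value at t=7 with g = 0.026; discount at r = 0.0903.
D_1 = 5.7804
D_2 = 7.0492
D_3 = 8.5965
D_4 = 9.0375
D_5 = 9.5012
D_6 = 9.9886
D_7 = 10.5010
TV_7 = 10.7740/(0.0903−0.026) = 167.5586
P₀ = Σ Dₜ/(1+r)ᵗ + TV_7/(1+r)^7 = 133.5895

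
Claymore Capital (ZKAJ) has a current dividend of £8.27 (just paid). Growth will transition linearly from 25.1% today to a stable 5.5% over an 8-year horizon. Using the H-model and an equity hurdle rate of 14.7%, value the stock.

H-model: P₀ = D₀[(1+g_L) + H(g_S−g_L)]/(r−g_L), with H = 8/2 = 4.
P₀ = 8.27 × [(1+0.055) + 4×(0.251−0.055)] / (0.147−0.055)
   = 8.27 × 1.8390 / 0.092 = 165.3101

£165.31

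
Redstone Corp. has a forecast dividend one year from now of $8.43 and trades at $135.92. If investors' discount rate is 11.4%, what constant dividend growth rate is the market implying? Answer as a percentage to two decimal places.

5.20%

From P₀ = D₁/(r − g), the implied growth is g = r − D₁/P₀.
g = 0.114 − 8.43/135.92 = 0.114 − 0.06202 = 0.05198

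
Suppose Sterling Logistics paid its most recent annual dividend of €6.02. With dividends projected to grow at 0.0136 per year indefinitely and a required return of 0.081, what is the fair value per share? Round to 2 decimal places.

€90.53

Gordon growth model: P₀ = D₁/(r − g). D₁ = 6.02 × (1 + 0.0136) = 6.1019.
P₀ = 6.1019 / (0.081 − 0.0136) = 6.1019 / 0.0674 = 90.5322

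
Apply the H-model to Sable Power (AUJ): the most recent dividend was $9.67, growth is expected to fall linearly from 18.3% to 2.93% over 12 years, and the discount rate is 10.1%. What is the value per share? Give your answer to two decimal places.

H-model: P₀ = D₀[(1+g_L) + H(g_S−g_L)]/(r−g_L), with H = 12/2 = 6.
P₀ = 9.67 × [(1+0.0293) + 6×(0.183−0.0293)] / (0.101−0.0293)
   = 9.67 × 1.9515 / 0.0717 = 263.1939

$263.19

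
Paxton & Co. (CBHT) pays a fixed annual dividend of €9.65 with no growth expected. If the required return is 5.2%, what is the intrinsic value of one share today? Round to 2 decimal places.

€185.58

Zero-growth DDM (perpetuity): P₀ = D/r = 9.65 / 0.052 = 185.5769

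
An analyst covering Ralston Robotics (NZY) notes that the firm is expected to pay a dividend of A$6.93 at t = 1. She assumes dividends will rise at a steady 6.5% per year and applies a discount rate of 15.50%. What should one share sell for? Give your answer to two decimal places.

Gordon growth model: P₀ = D₁/(r − g), with D₁ = 6.93 given directly.
P₀ = 6.9300 / (0.155 − 0.065) = 6.9300 / 0.09 = 77.0000

A$77.00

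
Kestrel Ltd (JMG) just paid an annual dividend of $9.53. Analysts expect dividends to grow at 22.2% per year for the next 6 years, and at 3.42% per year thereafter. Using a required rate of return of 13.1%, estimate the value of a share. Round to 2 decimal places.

$237.61

Two-stage DDM. Project D₁…D_6 at 0.222, terminal growth 0.0342, discount at r = 0.131.
D_1 = 11.6457
D_2 = 14.2310
D_3 = 17.3903
D_4 = 21.2509
D_5 = 25.9686
D_6 = 31.7337
Terminal value at t=6: TV = D_7/(r−g) = 32.8189/(0.131−0.0342) = 339.0387
P₀ = 11.6457/(1+0.131)^1 + 14.2310/(1+0.131)^2 + 17.3903/(1+0.131)^3 + 21.2509/(1+0.131)^4 + 25.9686/(1+0.131)^5 + 31.7337/(1+0.131)^6 + 339.0387/(1+0.131)^6 = 237.6087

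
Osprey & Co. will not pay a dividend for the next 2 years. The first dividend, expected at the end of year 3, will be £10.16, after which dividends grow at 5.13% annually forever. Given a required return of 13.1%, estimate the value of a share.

£99.66

Deferred-dividend DDM. At t=2 the remaining stream is a growing perpetuity with first payment D_3 = 10.16.
V_2 = D_3/(r−g) = 10.16/(0.131−0.0513) = 127.4780
P₀ = V_2/(1+r)^2 = 127.4780/(1+0.131)^2 = 99.6575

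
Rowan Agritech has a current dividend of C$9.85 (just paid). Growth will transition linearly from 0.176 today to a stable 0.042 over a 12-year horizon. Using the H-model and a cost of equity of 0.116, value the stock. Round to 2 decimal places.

H-model: P₀ = D₀[(1+g_L) + H(g_S−g_L)]/(r−g_L), with H = 12/2 = 6.
P₀ = 9.85 × [(1+0.042) + 6×(0.176−0.042)] / (0.116−0.042)
   = 9.85 × 1.8460 / 0.074 = 245.7176

C$245.72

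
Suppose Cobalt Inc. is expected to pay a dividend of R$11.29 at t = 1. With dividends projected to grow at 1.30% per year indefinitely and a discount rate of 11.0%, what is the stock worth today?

Gordon growth model: P₀ = D₁/(r − g), with D₁ = 11.29 given directly.
P₀ = 11.2900 / (0.11 − 0.013) = 11.2900 / 0.097 = 116.3918

R$116.39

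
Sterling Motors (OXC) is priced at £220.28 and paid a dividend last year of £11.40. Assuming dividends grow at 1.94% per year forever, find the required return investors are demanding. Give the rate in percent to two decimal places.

7.22%

Rearranging the constant-growth DDM: r = D₁/P₀ + g.
D₁ = 11.40 × (1 + 0.0194) = 11.6212.
r = 11.6212 / 220.28 + 0.0194 = 0.05276 + 0.0194 = 0.07216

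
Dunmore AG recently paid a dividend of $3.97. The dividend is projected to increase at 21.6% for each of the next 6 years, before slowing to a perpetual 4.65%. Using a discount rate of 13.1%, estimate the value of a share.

$106.88

Two-stage DDM. Project D₁…D_6 at 0.216, terminal growth 0.0465, discount at r = 0.131.
D_1 = 4.8275
D_2 = 5.8703
D_3 = 7.1382
D_4 = 8.6801
D_5 = 10.5550
D_6 = 12.8349
Terminal value at t=6: TV = D_7/(r−g) = 13.4317/(0.131−0.0465) = 158.9551
P₀ = 4.8275/(1+0.131)^1 + 5.8703/(1+0.131)^2 + 7.1382/(1+0.131)^3 + 8.6801/(1+0.131)^4 + 10.5550/(1+0.131)^5 + 12.8349/(1+0.131)^6 + 158.9551/(1+0.131)^6 = 106.8771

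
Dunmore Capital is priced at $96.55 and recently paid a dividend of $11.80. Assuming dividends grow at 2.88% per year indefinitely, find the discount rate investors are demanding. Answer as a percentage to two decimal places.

15.45%

Rearranging the constant-growth DDM: r = D₁/P₀ + g.
D₁ = 11.80 × (1 + 0.0288) = 12.1398.
r = 12.1398 / 96.55 + 0.0288 = 0.12574 + 0.0288 = 0.15454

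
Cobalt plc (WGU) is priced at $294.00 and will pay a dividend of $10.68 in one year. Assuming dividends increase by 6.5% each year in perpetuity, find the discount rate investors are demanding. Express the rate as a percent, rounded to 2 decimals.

Rearranging the constant-growth DDM: r = D₁/P₀ + g.
r = 10.6800 / 294.00 + 0.065 = 0.03633 + 0.065 = 0.10133

10.13%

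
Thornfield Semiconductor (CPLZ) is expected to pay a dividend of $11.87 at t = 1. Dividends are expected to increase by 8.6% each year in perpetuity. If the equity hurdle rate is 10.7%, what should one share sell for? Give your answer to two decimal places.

Gordon growth model: P₀ = D₁/(r − g), with D₁ = 11.87 given directly.
P₀ = 11.8700 / (0.107 − 0.086) = 11.8700 / 0.021 = 565.2381

$565.24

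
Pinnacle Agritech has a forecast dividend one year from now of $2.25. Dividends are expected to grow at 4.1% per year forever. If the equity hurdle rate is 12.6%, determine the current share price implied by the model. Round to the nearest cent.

Gordon growth model: P₀ = D₁/(r − g), with D₁ = 2.25 given directly.
P₀ = 2.2500 / (0.126 − 0.041) = 2.2500 / 0.085 = 26.4706

$26.47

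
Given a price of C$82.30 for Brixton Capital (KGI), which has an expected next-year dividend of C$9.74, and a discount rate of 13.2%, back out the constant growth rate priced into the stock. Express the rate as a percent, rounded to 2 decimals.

1.37%

From P₀ = D₁/(r − g), the implied growth is g = r − D₁/P₀.
g = 0.132 − 9.74/82.30 = 0.132 − 0.11835 = 0.01365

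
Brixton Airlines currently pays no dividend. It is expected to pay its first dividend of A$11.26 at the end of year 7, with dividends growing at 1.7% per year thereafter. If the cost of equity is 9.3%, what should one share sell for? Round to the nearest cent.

A$86.90

Deferred-dividend DDM. At t=6 the remaining stream is a growing perpetuity with first payment D_7 = 11.26.
V_6 = D_7/(r−g) = 11.26/(0.093−0.017) = 148.1579
P₀ = V_6/(1+r)^6 = 148.1579/(1+0.093)^6 = 86.8968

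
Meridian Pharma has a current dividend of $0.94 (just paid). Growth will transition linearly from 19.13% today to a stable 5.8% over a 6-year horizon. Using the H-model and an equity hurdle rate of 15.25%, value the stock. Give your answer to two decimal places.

H-model: P₀ = D₀[(1+g_L) + H(g_S−g_L)]/(r−g_L), with H = 6/2 = 3.
P₀ = 0.94 × [(1+0.058) + 3×(0.1913−0.058)] / (0.1525−0.058)
   = 0.94 × 1.4579 / 0.0945 = 14.5019

$14.50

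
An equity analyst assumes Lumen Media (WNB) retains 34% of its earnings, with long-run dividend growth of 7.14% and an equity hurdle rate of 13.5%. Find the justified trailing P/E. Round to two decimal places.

Payout ratio b = 1 − 0.34 = 0.66.
Justified trailing P/E = b(1+g)/(r−g) = 0.66×(1+0.0714)/(0.135−0.0714) = 11.1183

11.12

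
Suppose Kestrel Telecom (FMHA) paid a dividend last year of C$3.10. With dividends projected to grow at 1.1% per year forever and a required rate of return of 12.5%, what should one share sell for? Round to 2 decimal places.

C$27.49

Gordon growth model: P₀ = D₁/(r − g). D₁ = 3.10 × (1 + 0.011) = 3.1341.
P₀ = 3.1341 / (0.125 − 0.011) = 3.1341 / 0.114 = 27.4921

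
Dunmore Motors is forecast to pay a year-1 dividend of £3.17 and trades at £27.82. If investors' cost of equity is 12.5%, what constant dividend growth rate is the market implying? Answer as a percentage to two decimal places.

1.11%

From P₀ = D₁/(r − g), the implied growth is g = r − D₁/P₀.
g = 0.125 − 3.17/27.82 = 0.125 − 0.11395 = 0.01105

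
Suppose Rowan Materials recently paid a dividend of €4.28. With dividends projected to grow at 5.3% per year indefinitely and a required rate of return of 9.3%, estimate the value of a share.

Gordon growth model: P₀ = D₁/(r − g). D₁ = 4.28 × (1 + 0.053) = 4.5068.
P₀ = 4.5068 / (0.093 − 0.053) = 4.5068 / 0.04 = 112.6710

€112.67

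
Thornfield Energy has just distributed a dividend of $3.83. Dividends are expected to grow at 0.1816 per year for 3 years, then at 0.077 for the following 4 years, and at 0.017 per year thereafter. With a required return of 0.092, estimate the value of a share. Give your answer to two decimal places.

Three-stage DDM. Project D₁…D_7; terminal Gordon value at t=7 with g = 0.017; discount at r = 0.092.
D_1 = 4.5255
D_2 = 5.3474
D_3 = 6.3184
D_4 = 6.8050
D_5 = 7.3289
D_6 = 7.8933
D_7 = 8.5011
TV_7 = 8.6456/(0.092−0.017) = 115.2744
P₀ = Σ Dₜ/(1+r)ᵗ + TV_7/(1+r)^7 = 94.4873

$94.49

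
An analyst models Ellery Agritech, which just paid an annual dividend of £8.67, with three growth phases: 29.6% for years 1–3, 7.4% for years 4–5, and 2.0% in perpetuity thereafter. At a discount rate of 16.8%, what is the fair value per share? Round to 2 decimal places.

£122.06

Three-stage DDM. Project D₁…D_5; terminal Gordon value at t=5 with g = 0.02; discount at r = 0.168.
D_1 = 11.2363
D_2 = 14.5623
D_3 = 18.8727
D_4 = 20.2693
D_5 = 21.7692
TV_5 = 22.2046/(0.168−0.02) = 150.0310
P₀ = Σ Dₜ/(1+r)ᵗ + TV_5/(1+r)^5 = 122.0629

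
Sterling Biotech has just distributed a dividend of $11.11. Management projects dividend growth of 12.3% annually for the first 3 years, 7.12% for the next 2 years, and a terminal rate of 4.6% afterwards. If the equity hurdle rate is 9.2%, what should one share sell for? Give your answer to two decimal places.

Three-stage DDM. Project D₁…D_5; terminal Gordon value at t=5 with g = 0.046; discount at r = 0.092.
D_1 = 12.4765
D_2 = 14.0111
D_3 = 15.7345
D_4 = 16.8548
D_5 = 18.0549
TV_5 = 18.8854/(0.092−0.046) = 410.5521
P₀ = Σ Dₜ/(1+r)ᵗ + TV_5/(1+r)^5 = 323.1351

$323.14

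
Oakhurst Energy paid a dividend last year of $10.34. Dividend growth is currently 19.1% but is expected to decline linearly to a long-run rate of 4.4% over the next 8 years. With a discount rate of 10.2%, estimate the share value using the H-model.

H-model: P₀ = D₀[(1+g_L) + H(g_S−g_L)]/(r−g_L), with H = 8/2 = 4.
P₀ = 10.34 × [(1+0.044) + 4×(0.191−0.044)] / (0.102−0.044)
   = 10.34 × 1.6320 / 0.058 = 290.9462

$290.95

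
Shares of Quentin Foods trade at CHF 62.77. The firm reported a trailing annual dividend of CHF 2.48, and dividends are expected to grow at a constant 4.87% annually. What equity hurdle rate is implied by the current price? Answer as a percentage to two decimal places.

Rearranging the constant-growth DDM: r = D₁/P₀ + g.
D₁ = 2.48 × (1 + 0.0487) = 2.6008.
r = 2.6008 / 62.77 + 0.0487 = 0.04143 + 0.0487 = 0.09013

9.01%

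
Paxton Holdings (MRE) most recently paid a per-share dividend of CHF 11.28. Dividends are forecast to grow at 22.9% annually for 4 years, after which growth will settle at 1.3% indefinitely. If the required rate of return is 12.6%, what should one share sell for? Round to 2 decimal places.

Two-stage DDM. Project D₁…D_4 at 0.229, terminal growth 0.013, discount at r = 0.126.
D_1 = 13.8631
D_2 = 17.0378
D_3 = 20.9394
D_4 = 25.7346
Terminal value at t=4: TV = D_5/(r−g) = 26.0691/(0.126−0.013) = 230.7000
P₀ = 13.8631/(1+0.126)^1 + 17.0378/(1+0.126)^2 + 20.9394/(1+0.126)^3 + 25.7346/(1+0.126)^4 + 230.7000/(1+0.126)^4 = 199.9400

CHF 199.94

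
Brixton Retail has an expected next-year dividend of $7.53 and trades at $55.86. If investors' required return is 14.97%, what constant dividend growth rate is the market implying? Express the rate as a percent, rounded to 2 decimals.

1.49%

From P₀ = D₁/(r − g), the implied growth is g = r − D₁/P₀.
g = 0.1497 − 7.53/55.86 = 0.1497 − 0.13480 = 0.01490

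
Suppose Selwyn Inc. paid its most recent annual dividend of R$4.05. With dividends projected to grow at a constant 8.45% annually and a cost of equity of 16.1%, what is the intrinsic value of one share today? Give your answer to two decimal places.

Gordon growth model: P₀ = D₁/(r − g). D₁ = 4.05 × (1 + 0.0845) = 4.3922.
P₀ = 4.3922 / (0.161 − 0.0845) = 4.3922 / 0.0765 = 57.4147

R$57.41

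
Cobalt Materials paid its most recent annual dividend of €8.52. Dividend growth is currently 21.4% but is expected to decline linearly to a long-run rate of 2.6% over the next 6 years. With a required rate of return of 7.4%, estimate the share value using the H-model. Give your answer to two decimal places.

H-model: P₀ = D₀[(1+g_L) + H(g_S−g_L)]/(r−g_L), with H = 6/2 = 3.
P₀ = 8.52 × [(1+0.026) + 3×(0.214−0.026)] / (0.074−0.026)
   = 8.52 × 1.5900 / 0.048 = 282.2250

€282.22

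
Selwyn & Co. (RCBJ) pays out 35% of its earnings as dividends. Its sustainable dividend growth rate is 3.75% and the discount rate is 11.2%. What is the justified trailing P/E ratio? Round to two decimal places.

4.87

Justified trailing P/E = b(1+g)/(r−g) = 0.35×(1+0.0375)/(0.112−0.0375) = 4.8742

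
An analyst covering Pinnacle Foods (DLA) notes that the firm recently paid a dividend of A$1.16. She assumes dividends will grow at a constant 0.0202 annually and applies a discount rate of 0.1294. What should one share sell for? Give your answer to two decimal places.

A$10.84

Gordon growth model: P₀ = D₁/(r − g). D₁ = 1.16 × (1 + 0.0202) = 1.1834.
P₀ = 1.1834 / (0.1294 − 0.0202) = 1.1834 / 0.1092 = 10.8373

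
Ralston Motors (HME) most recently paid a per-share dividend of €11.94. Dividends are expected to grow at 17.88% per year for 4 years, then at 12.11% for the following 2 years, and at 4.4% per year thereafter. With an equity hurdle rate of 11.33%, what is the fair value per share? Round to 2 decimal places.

€314.81

Three-stage DDM. Project D₁…D_6; terminal Gordon value at t=6 with g = 0.044; discount at r = 0.1133.
D_1 = 14.0749
D_2 = 16.5915
D_3 = 19.5580
D_4 = 23.0550
D_5 = 25.8469
D_6 = 28.9770
TV_6 = 30.2520/(0.1133−0.044) = 436.5367
P₀ = Σ Dₜ/(1+r)ᵗ + TV_6/(1+r)^6 = 314.8123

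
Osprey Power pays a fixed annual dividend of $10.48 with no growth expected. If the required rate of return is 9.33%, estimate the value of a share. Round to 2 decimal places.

Zero-growth DDM (perpetuity): P₀ = D/r = 10.48 / 0.0933 = 112.3258

$112.33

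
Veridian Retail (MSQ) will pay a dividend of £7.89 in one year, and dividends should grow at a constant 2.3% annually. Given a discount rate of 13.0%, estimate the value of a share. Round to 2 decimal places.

Gordon growth model: P₀ = D₁/(r − g), with D₁ = 7.89 given directly.
P₀ = 7.8900 / (0.13 − 0.023) = 7.8900 / 0.107 = 73.7383

£73.74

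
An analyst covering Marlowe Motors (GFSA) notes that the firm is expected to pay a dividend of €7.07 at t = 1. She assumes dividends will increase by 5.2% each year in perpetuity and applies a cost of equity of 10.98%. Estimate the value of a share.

Gordon growth model: P₀ = D₁/(r − g), with D₁ = 7.07 given directly.
P₀ = 7.0700 / (0.1098 − 0.052) = 7.0700 / 0.0578 = 122.3183

€122.32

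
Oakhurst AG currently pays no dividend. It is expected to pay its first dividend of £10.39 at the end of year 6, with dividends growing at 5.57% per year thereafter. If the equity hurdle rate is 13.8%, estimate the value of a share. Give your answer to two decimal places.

£66.15

Deferred-dividend DDM. At t=5 the remaining stream is a growing perpetuity with first payment D_6 = 10.39.
V_5 = D_6/(r−g) = 10.39/(0.138−0.0557) = 126.2454
P₀ = V_5/(1+r)^5 = 126.2454/(1+0.138)^5 = 66.1461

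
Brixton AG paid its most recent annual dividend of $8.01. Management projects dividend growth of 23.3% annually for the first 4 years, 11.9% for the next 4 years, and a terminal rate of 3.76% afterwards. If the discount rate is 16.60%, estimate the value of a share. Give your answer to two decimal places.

$141.76

Three-stage DDM. Project D₁…D_8; terminal Gordon value at t=8 with g = 0.0376; discount at r = 0.166.
D_1 = 9.8763
D_2 = 12.1775
D_3 = 15.0149
D_4 = 18.5133
D_5 = 20.7164
D_6 = 23.1817
D_7 = 25.9403
D_8 = 29.0272
TV_8 = 30.1186/(0.166−0.0376) = 234.5687
P₀ = Σ Dₜ/(1+r)ᵗ + TV_8/(1+r)^8 = 141.7572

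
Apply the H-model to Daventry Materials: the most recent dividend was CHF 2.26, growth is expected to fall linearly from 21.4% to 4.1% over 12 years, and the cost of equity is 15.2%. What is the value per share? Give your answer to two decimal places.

CHF 42.33

H-model: P₀ = D₀[(1+g_L) + H(g_S−g_L)]/(r−g_L), with H = 12/2 = 6.
P₀ = 2.26 × [(1+0.041) + 6×(0.214−0.041)] / (0.152−0.041)
   = 2.26 × 2.0790 / 0.111 = 42.3292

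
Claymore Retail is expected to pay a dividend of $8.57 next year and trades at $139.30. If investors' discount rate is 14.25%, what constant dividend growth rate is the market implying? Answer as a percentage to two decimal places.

From P₀ = D₁/(r − g), the implied growth is g = r − D₁/P₀.
g = 0.1425 − 8.57/139.30 = 0.1425 − 0.06152 = 0.08098

8.10%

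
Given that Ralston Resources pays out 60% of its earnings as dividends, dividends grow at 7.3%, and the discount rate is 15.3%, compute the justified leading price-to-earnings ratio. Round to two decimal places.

Justified leading P/E = b/(r−g) = 0.60/(0.153−0.073) = 7.5000

7.50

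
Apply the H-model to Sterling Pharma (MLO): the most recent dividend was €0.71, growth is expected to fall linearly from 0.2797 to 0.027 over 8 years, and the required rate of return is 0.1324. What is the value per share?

H-model: P₀ = D₀[(1+g_L) + H(g_S−g_L)]/(r−g_L), with H = 8/2 = 4.
P₀ = 0.71 × [(1+0.027) + 4×(0.2797−0.027)] / (0.1324−0.027)
   = 0.71 × 2.0378 / 0.1054 = 13.7271

€13.73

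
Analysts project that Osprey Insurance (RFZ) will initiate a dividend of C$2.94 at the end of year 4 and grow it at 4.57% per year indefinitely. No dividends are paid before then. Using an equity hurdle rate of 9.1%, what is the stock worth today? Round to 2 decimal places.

Deferred-dividend DDM. At t=3 the remaining stream is a growing perpetuity with first payment D_4 = 2.94.
V_3 = D_4/(r−g) = 2.94/(0.091−0.0457) = 64.9007
P₀ = V_3/(1+r)^3 = 64.9007/(1+0.091)^3 = 49.9775

C$49.98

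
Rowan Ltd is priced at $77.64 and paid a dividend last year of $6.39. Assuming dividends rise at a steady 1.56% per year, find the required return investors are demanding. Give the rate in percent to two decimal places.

9.92%

Rearranging the constant-growth DDM: r = D₁/P₀ + g.
D₁ = 6.39 × (1 + 0.0156) = 6.4897.
r = 6.4897 / 77.64 + 0.0156 = 0.08359 + 0.0156 = 0.09919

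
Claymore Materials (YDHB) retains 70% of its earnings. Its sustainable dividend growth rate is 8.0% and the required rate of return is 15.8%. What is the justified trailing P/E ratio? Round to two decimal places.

Payout ratio b = 1 − 0.70 = 0.30.
Justified trailing P/E = b(1+g)/(r−g) = 0.30×(1+0.08)/(0.158−0.08) = 4.1538

4.15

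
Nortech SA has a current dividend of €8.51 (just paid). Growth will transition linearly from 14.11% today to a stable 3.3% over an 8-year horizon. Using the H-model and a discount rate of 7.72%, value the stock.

€282.14

H-model: P₀ = D₀[(1+g_L) + H(g_S−g_L)]/(r−g_L), with H = 8/2 = 4.
P₀ = 8.51 × [(1+0.033) + 4×(0.1411−0.033)] / (0.0772−0.033)
   = 8.51 × 1.4654 / 0.0442 = 282.1392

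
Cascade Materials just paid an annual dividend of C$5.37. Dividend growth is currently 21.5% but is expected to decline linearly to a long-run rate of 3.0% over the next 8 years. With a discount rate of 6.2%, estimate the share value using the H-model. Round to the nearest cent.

C$297.03

H-model: P₀ = D₀[(1+g_L) + H(g_S−g_L)]/(r−g_L), with H = 8/2 = 4.
P₀ = 5.37 × [(1+0.03) + 4×(0.215−0.03)] / (0.062−0.03)
   = 5.37 × 1.7700 / 0.032 = 297.0281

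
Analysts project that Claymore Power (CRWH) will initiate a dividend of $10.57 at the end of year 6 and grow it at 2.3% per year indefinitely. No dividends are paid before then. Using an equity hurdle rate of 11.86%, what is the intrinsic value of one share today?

$63.13

Deferred-dividend DDM. At t=5 the remaining stream is a growing perpetuity with first payment D_6 = 10.57.
V_5 = D_6/(r−g) = 10.57/(0.1186−0.023) = 110.5649
P₀ = V_5/(1+r)^5 = 110.5649/(1+0.1186)^5 = 63.1311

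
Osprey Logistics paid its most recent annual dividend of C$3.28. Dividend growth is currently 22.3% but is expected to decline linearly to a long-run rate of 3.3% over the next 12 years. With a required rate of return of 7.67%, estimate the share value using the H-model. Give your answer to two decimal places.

H-model: P₀ = D₀[(1+g_L) + H(g_S−g_L)]/(r−g_L), with H = 12/2 = 6.
P₀ = 3.28 × [(1+0.033) + 6×(0.223−0.033)] / (0.0767−0.033)
   = 3.28 × 2.1730 / 0.0437 = 163.0993

C$163.10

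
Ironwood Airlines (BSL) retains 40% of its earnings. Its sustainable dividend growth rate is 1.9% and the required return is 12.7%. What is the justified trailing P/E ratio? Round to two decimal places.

5.66

Payout ratio b = 1 − 0.40 = 0.60.
Justified trailing P/E = b(1+g)/(r−g) = 0.60×(1+0.019)/(0.127−0.019) = 5.6611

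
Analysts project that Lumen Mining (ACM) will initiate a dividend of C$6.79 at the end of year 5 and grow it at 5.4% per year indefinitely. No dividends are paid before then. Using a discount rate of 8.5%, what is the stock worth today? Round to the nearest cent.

C$158.05

Deferred-dividend DDM. At t=4 the remaining stream is a growing perpetuity with first payment D_5 = 6.79.
V_4 = D_5/(r−g) = 6.79/(0.085−0.054) = 219.0323
P₀ = V_4/(1+r)^4 = 219.0323/(1+0.085)^4 = 158.0480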